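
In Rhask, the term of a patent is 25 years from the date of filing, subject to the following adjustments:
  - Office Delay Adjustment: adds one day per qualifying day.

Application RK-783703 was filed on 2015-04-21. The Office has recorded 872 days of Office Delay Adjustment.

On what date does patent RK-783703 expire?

Base term: filing date + 25 years → 21 April 2040.
Office Delay Adjustment: +872 days → 10 September 2042.

2042-09-10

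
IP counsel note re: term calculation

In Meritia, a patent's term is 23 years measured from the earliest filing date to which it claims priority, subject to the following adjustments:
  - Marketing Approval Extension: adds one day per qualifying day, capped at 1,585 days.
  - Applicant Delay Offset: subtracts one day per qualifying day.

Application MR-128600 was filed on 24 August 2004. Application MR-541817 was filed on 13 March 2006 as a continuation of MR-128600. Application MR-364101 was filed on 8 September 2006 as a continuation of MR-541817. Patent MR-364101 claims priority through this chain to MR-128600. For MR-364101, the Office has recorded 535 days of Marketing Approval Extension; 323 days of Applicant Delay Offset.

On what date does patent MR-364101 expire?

Earliest priority filing: 24 August 2004.
Base term: 24 August 2004 + 23 years → 24 August 2027.
Marketing Approval Extension: 535 days (within the 1585-day cap) → +535 days → 9 February 2029.
Applicant Delay Offset: −323 days → 23 March 2028.

March 23, 2028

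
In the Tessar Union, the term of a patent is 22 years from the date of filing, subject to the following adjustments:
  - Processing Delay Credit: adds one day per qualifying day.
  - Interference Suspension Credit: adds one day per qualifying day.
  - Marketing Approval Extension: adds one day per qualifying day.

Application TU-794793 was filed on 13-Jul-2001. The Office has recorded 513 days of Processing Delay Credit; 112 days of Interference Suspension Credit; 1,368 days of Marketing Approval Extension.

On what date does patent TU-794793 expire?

Base term: filing date + 22 years → 13 July 2023.
Processing Delay Credit: +513 days → 7 December 2024.
Interference Suspension Credit: +112 days → 29 March 2025.
Marketing Approval Extension: +1368 days → 26 December 2028.

2028-12-26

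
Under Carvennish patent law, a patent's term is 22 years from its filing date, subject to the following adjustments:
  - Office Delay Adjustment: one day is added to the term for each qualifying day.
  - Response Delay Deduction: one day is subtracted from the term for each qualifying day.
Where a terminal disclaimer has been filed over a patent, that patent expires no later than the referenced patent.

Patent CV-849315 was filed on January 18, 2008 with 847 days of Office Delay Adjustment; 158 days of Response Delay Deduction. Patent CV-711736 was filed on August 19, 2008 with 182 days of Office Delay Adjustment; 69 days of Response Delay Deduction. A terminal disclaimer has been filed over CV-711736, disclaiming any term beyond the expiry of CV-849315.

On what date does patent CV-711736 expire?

December 10, 2030

Natural term of CV-711736:
  Base: filing + 22 years → 19 August 2030.
  Office Delay Adjustment: +182 days → 17 February 2031.
  Response Delay Deduction: −69 days → 10 December 2030.
Expiry of referenced patent CV-849315:
  Base: filing + 22 years → 18 January 2030.
  Office Delay Adjustment: +847 days → 14 May 2032.
  Response Delay Deduction: −158 days → 8 December 2031.
Terminal disclaimer: CV-711736 expires on the earlier of 10 December 2030 and 8 December 2031.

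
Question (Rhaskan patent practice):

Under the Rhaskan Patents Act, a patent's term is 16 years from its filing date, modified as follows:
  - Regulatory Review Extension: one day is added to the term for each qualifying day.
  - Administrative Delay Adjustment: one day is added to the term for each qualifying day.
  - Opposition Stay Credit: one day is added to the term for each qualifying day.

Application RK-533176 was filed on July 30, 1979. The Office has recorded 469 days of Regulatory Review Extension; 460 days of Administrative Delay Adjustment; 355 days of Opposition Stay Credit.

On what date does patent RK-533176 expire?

Base term: filing date + 16 years → 30 July 1995.
Regulatory Review Extension: +469 days → 10 November 1996.
Administrative Delay Adjustment: +460 days → 13 February 1998.
Opposition Stay Credit: +355 days → 3 February 1999.

February 3, 1999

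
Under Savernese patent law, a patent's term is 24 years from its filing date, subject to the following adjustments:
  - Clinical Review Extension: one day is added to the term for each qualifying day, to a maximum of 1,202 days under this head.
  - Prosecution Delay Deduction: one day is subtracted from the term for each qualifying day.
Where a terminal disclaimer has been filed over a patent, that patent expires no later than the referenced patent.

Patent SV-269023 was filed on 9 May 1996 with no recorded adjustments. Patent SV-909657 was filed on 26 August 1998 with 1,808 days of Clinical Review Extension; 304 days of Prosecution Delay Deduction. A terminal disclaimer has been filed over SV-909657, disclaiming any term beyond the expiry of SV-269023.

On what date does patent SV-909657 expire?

Natural term of SV-909657:
  Base: filing + 24 years → 26 August 2022.
  Clinical Review Extension: 1808 days claimed exceeds the 1202-day cap, so +1202 days → 10 December 2025.
  Prosecution Delay Deduction: −304 days → 9 February 2025.
Expiry of referenced patent SV-269023:
  Base: filing + 24 years → 9 May 2020.
Terminal disclaimer: SV-909657 expires on the earlier of 9 February 2025 and 9 May 2020.

May 9, 2020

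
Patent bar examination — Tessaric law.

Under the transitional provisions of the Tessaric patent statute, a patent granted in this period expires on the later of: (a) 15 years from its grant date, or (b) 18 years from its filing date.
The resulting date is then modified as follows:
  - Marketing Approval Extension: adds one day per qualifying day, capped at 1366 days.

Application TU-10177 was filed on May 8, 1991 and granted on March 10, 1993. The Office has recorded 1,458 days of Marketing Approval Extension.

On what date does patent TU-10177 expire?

(a) grant + 15 years → 10 March 2008.
(b) filing + 18 years → 8 May 2009.
Later of the two: 8 May 2009.
Marketing Approval Extension: 1458 days claimed exceeds the 1366-day cap, so +1366 days → 2 February 2013.

2013-02-02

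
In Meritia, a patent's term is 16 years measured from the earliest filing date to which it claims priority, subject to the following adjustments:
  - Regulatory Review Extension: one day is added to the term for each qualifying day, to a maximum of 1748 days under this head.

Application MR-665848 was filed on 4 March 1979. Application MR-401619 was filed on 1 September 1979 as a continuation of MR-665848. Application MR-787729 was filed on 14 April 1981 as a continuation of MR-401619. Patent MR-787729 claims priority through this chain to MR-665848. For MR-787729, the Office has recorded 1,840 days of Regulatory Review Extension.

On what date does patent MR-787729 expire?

1999-12-16

Earliest priority filing: 4 March 1979.
Base term: 4 March 1979 + 16 years → 4 March 1995.
Regulatory Review Extension: 1840 days claimed exceeds the 1748-day cap, so +1748 days → 16 December 1999.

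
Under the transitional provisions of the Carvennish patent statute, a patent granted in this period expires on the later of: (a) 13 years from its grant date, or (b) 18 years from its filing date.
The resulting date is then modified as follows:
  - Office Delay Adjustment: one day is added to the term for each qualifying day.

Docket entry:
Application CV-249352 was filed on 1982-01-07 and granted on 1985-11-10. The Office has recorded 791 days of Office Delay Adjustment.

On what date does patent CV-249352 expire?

(a) grant + 13 years → 10 November 1998.
(b) filing + 18 years → 7 January 2000.
Later of the two: 7 January 2000.
Office Delay Adjustment: +791 days → 8 March 2002.

2002-03-08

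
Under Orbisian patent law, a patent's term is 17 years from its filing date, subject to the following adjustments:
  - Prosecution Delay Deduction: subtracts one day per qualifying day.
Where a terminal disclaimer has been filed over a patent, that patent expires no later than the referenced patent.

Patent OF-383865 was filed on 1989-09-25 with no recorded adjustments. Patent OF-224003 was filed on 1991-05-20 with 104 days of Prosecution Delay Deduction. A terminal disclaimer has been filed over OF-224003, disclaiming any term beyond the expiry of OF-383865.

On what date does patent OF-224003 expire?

2006-09-25

Natural term of OF-224003:
  Base: filing + 17 years → 20 May 2008.
  Prosecution Delay Deduction: −104 days → 6 February 2008.
Expiry of referenced patent OF-383865:
  Base: filing + 17 years → 25 September 2006.
Terminal disclaimer: OF-224003 expires on the earlier of 6 February 2008 and 25 September 2006.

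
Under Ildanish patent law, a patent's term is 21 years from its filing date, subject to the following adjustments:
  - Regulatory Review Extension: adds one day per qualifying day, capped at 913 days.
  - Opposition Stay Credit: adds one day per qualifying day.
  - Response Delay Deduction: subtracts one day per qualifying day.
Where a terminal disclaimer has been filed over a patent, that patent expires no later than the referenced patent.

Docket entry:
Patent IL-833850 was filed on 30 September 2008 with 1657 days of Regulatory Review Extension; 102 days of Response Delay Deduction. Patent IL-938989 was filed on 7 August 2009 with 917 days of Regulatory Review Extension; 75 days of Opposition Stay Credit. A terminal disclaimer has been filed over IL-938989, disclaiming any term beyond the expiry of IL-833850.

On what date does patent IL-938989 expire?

Natural term of IL-938989:
  Base: filing + 21 years → 7 August 2030.
  Regulatory Review Extension: 917 days claimed exceeds the 913-day cap, so +913 days → 5 February 2033.
  Opposition Stay Credit: +75 days → 21 April 2033.
Expiry of referenced patent IL-833850:
  Base: filing + 21 years → 30 September 2029.
  Regulatory Review Extension: 1657 days claimed exceeds the 913-day cap, so +913 days → 31 March 2032.
  Response Delay Deduction: −102 days → 20 December 2031.
Terminal disclaimer: IL-938989 expires on the earlier of 21 April 2033 and 20 December 2031.

December 20, 2031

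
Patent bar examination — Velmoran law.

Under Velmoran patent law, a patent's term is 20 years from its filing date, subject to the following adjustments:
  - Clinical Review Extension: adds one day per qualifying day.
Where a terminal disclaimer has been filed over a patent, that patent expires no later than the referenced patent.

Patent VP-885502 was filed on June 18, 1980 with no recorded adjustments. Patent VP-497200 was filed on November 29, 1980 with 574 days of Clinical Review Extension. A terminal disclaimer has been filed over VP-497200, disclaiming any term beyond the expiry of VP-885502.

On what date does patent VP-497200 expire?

Natural term of VP-497200:
  Base: filing + 20 years → 29 November 2000.
  Clinical Review Extension: +574 days → 26 June 2002.
Expiry of referenced patent VP-885502:
  Base: filing + 20 years → 18 June 2000.
Terminal disclaimer: VP-497200 expires on the earlier of 26 June 2002 and 18 June 2000.

2000-06-18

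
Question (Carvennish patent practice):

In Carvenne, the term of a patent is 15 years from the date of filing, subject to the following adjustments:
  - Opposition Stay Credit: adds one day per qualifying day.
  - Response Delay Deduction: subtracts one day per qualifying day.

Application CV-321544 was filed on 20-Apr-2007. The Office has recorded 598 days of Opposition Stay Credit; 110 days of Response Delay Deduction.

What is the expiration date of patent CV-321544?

2023-08-21

Base term: filing date + 15 years → 20 April 2022.
Opposition Stay Credit: +598 days → 9 December 2023.
Response Delay Deduction: −110 days → 21 August 2023.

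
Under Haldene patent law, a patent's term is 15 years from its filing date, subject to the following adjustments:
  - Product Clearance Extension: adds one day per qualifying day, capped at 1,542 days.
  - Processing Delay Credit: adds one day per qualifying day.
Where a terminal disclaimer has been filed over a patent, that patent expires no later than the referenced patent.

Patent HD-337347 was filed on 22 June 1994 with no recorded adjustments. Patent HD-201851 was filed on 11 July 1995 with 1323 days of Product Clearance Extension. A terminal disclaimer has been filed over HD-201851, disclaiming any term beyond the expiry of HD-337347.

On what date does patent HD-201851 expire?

Natural term of HD-201851:
  Base: filing + 15 years → 11 July 2010.
  Product Clearance Extension: 1323 days (within the 1542-day cap) → +1323 days → 23 February 2014.
Expiry of referenced patent HD-337347:
  Base: filing + 15 years → 22 June 2009.
Terminal disclaimer: HD-201851 expires on the earlier of 23 February 2014 and 22 June 2009.

2009-06-22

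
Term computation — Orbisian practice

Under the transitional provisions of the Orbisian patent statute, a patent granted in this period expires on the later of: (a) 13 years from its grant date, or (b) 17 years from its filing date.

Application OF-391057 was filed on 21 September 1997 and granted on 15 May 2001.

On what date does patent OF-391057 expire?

(a) grant + 13 years → 15 May 2014.
(b) filing + 17 years → 21 September 2014.
Later of the two: 21 September 2014.

September 21, 2014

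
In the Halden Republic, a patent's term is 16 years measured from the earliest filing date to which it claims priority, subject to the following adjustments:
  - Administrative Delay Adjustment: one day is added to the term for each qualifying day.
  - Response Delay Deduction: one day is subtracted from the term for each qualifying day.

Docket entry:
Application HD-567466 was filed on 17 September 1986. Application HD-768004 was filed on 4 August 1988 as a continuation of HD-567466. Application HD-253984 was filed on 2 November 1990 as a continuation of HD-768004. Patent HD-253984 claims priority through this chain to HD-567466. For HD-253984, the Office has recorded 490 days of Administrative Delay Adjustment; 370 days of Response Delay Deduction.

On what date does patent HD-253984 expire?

2003-01-15

Earliest priority filing: 17 September 1986.
Base term: 17 September 1986 + 16 years → 17 September 2002.
Administrative Delay Adjustment: +490 days → 20 January 2004.
Response Delay Deduction: −370 days → 15 January 2003.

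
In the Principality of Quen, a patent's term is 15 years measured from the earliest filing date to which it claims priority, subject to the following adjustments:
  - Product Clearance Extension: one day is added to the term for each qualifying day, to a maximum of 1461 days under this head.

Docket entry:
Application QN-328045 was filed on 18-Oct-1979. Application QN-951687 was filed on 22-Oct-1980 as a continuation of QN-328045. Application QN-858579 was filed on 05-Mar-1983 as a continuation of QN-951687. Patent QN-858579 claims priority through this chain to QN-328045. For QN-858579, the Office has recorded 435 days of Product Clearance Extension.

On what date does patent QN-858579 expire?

Earliest priority filing: 18 October 1979.
Base term: 18 October 1979 + 15 years → 18 October 1994.
Product Clearance Extension: 435 days (within the 1461-day cap) → +435 days → 27 December 1995.

1995-12-27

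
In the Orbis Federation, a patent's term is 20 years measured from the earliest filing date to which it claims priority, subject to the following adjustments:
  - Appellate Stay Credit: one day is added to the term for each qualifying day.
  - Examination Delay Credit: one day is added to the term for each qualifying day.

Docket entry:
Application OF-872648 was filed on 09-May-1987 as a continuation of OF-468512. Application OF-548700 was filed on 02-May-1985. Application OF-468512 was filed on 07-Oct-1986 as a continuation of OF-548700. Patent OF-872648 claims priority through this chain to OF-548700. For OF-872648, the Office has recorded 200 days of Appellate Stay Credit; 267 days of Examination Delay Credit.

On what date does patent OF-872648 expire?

Earliest priority filing: 2 May 1985.
Base term: 2 May 1985 + 20 years → 2 May 2005.
Appellate Stay Credit: +200 days → 18 November 2005.
Examination Delay Credit: +267 days → 12 August 2006.

August 12, 2006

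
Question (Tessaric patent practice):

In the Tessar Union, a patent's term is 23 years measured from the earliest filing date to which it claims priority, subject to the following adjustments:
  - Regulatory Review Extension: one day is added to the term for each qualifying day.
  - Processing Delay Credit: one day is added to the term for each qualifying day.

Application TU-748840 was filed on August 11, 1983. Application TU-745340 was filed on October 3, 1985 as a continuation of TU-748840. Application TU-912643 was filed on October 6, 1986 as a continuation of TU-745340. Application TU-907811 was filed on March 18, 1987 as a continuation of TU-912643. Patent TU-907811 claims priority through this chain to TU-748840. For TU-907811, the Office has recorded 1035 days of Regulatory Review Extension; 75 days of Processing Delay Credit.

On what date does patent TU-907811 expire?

2009-08-25

Earliest priority filing: 11 August 1983.
Base term: 11 August 1983 + 23 years → 11 August 2006.
Regulatory Review Extension: +1035 days → 11 June 2009.
Processing Delay Credit: +75 days → 25 August 2009.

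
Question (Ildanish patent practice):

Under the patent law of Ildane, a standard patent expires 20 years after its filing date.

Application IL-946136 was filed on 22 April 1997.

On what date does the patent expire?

2017-04-22

Filing date + 20 years → 22 April 2017.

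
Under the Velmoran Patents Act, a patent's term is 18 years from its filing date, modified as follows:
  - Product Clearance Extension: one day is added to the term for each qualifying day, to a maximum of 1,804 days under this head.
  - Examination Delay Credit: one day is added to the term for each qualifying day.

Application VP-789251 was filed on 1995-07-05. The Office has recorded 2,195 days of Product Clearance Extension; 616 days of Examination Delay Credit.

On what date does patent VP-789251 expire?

February 19, 2020

Base term: filing date + 18 years → 5 July 2013.
Product Clearance Extension: 2195 days claimed exceeds the 1804-day cap, so +1804 days → 13 June 2018.
Examination Delay Credit: +616 days → 19 February 2020.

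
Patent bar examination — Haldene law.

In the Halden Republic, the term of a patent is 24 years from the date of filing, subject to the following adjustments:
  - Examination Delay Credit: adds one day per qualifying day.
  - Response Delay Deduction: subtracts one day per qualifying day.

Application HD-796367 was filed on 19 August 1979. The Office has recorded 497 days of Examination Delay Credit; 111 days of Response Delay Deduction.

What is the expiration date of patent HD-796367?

Base term: filing date + 24 years → 19 August 2003.
Examination Delay Credit: +497 days → 28 December 2004.
Response Delay Deduction: −111 days → 8 September 2004.

2004-09-08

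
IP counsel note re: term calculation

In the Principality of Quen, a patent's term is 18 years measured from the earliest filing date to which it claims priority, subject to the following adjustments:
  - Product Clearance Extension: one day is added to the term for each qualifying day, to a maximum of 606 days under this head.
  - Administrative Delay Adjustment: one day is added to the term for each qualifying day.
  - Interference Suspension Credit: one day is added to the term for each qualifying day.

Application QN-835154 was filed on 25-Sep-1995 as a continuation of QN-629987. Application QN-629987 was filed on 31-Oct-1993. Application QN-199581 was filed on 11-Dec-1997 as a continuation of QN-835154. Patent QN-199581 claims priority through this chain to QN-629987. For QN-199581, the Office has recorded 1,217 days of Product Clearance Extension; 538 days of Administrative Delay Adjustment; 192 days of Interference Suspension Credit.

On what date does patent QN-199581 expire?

June 28, 2015

Earliest priority filing: 31 October 1993.
Base term: 31 October 1993 + 18 years → 31 October 2011.
Product Clearance Extension: 1217 days claimed exceeds the 606-day cap, so +606 days → 28 June 2013.
Administrative Delay Adjustment: +538 days → 18 December 2014.
Interference Suspension Credit: +192 days → 28 June 2015.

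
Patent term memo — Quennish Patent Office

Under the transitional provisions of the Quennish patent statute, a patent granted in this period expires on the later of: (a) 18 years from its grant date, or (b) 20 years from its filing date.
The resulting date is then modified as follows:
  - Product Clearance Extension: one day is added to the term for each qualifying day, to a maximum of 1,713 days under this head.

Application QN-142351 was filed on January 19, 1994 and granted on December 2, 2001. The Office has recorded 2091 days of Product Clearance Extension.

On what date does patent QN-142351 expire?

(a) grant + 18 years → 2 December 2019.
(b) filing + 20 years → 19 January 2014.
Later of the two: 2 December 2019.
Product Clearance Extension: 2091 days claimed exceeds the 1713-day cap, so +1713 days → 10 August 2024.

2024-08-10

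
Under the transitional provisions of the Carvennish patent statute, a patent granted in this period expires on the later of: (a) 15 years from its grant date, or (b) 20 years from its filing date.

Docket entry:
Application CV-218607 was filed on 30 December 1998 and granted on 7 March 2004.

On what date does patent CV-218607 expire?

(a) grant + 15 years → 7 March 2019.
(b) filing + 20 years → 30 December 2018.
Later of the two: 7 March 2019.

March 7, 2019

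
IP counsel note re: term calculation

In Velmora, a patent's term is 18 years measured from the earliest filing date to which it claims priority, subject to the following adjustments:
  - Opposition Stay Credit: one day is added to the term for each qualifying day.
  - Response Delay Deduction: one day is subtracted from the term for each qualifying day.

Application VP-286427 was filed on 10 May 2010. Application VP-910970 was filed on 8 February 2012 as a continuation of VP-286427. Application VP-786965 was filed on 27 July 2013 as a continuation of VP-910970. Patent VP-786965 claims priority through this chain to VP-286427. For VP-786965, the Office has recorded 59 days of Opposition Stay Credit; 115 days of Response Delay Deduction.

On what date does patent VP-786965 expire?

2028-03-15

Earliest priority filing: 10 May 2010.
Base term: 10 May 2010 + 18 years → 10 May 2028.
Opposition Stay Credit: +59 days → 8 July 2028.
Response Delay Deduction: −115 days → 15 March 2028.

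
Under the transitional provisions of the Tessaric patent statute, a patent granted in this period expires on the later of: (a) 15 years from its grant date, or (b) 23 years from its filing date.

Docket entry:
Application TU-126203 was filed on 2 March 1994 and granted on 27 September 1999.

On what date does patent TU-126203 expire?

March 2, 2017

(a) grant + 15 years → 27 September 2014.
(b) filing + 23 years → 2 March 2017.
Later of the two: 2 March 2017.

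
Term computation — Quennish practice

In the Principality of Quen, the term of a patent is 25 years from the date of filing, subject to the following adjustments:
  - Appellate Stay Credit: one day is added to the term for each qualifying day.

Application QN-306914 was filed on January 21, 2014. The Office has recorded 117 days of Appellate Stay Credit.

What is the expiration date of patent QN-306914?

Base term: filing date + 25 years → 21 January 2039.
Appellate Stay Credit: +117 days → 18 May 2039.

May 18, 2039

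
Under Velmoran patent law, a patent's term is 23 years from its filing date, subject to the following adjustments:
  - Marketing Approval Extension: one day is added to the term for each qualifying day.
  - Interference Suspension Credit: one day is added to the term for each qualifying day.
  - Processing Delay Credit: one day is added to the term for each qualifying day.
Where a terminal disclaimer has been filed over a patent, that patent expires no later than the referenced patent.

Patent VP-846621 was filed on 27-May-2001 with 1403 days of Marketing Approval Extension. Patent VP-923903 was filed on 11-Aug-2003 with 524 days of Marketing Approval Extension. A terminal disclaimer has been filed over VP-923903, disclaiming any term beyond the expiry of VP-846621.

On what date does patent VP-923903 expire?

Natural term of VP-923903:
  Base: filing + 23 years → 11 August 2026.
  Marketing Approval Extension: +524 days → 17 January 2028.
Expiry of referenced patent VP-846621:
  Base: filing + 23 years → 27 May 2024.
  Marketing Approval Extension: +1403 days → 30 March 2028.
Terminal disclaimer: VP-923903 expires on the earlier of 17 January 2028 and 30 March 2028.

2028-01-17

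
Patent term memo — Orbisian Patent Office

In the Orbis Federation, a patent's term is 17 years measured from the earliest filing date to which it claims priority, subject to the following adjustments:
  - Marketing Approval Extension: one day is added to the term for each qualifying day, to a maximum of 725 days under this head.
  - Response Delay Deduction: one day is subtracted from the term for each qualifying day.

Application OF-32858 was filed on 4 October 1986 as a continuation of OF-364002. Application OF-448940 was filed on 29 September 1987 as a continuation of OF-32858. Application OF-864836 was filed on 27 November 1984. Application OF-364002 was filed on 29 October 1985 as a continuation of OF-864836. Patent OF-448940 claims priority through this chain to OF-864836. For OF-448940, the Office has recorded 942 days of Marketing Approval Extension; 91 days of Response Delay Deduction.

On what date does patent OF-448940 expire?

August 23, 2003

Earliest priority filing: 27 November 1984.
Base term: 27 November 1984 + 17 years → 27 November 2001.
Marketing Approval Extension: 942 days claimed exceeds the 725-day cap, so +725 days → 22 November 2003.
Response Delay Deduction: −91 days → 23 August 2003.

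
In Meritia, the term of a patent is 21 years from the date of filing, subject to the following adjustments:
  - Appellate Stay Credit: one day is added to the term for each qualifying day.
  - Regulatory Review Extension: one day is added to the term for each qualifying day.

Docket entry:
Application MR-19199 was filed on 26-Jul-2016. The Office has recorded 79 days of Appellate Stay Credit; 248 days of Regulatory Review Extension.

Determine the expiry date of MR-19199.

Base term: filing date + 21 years → 26 July 2037.
Appellate Stay Credit: +79 days → 13 October 2037.
Regulatory Review Extension: +248 days → 18 June 2038.

June 18, 2038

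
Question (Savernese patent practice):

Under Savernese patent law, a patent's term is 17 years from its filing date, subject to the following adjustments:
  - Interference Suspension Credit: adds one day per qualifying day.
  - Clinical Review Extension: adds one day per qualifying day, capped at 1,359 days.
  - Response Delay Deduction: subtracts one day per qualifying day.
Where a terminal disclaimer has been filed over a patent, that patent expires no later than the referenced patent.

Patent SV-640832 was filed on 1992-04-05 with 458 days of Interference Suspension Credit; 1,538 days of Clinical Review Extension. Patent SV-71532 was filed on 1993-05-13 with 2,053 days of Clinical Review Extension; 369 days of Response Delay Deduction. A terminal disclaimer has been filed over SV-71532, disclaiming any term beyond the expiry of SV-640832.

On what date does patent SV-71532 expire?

2013-01-27

Natural term of SV-71532:
  Base: filing + 17 years → 13 May 2010.
  Clinical Review Extension: 2053 days claimed exceeds the 1359-day cap, so +1359 days → 31 January 2014.
  Response Delay Deduction: −369 days → 27 January 2013.
Expiry of referenced patent SV-640832:
  Base: filing + 17 years → 5 April 2009.
  Interference Suspension Credit: +458 days → 7 July 2010.
  Clinical Review Extension: 1538 days claimed exceeds the 1359-day cap, so +1359 days → 27 March 2014.
Terminal disclaimer: SV-71532 expires on the earlier of 27 January 2013 and 27 March 2014.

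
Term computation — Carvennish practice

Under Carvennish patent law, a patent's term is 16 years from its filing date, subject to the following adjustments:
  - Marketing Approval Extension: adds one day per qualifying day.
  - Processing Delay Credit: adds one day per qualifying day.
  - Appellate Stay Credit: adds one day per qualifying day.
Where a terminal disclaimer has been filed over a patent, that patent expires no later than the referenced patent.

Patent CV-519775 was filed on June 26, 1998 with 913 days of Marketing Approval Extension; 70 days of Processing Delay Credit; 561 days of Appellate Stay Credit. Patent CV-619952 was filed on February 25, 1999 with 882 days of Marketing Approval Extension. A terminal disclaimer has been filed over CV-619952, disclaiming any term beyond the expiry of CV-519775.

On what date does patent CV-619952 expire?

Natural term of CV-619952:
  Base: filing + 16 years → 25 February 2015.
  Marketing Approval Extension: +882 days → 26 July 2017.
Expiry of referenced patent CV-519775:
  Base: filing + 16 years → 26 June 2014.
  Marketing Approval Extension: +913 days → 25 December 2016.
  Processing Delay Credit: +70 days → 5 March 2017.
  Appellate Stay Credit: +561 days → 17 September 2018.
Terminal disclaimer: CV-619952 expires on the earlier of 26 July 2017 and 17 September 2018.

July 26, 2017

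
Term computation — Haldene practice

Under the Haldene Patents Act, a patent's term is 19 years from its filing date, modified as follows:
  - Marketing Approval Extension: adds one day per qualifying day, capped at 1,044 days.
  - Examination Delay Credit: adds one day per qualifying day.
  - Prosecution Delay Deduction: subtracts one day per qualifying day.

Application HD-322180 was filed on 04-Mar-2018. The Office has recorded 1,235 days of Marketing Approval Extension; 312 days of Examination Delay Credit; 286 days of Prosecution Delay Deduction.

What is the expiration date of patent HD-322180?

February 7, 2040

Base term: filing date + 19 years → 4 March 2037.
Marketing Approval Extension: 1235 days claimed exceeds the 1044-day cap, so +1044 days → 12 January 2040.
Examination Delay Credit: +312 days → 19 November 2040.
Prosecution Delay Deduction: −286 days → 7 February 2040.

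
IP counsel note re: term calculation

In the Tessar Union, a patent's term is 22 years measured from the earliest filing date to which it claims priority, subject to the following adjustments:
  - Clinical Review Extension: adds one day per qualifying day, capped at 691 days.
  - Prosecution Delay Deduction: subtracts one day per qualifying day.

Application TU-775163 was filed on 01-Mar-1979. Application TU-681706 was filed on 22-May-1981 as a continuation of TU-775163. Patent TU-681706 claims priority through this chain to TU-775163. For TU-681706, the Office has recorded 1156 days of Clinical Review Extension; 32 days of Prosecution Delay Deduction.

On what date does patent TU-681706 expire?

2002-12-20

Earliest priority filing: 1 March 1979.
Base term: 1 March 1979 + 22 years → 1 March 2001.
Clinical Review Extension: 1156 days claimed exceeds the 691-day cap, so +691 days → 21 January 2003.
Prosecution Delay Deduction: −32 days → 20 December 2002.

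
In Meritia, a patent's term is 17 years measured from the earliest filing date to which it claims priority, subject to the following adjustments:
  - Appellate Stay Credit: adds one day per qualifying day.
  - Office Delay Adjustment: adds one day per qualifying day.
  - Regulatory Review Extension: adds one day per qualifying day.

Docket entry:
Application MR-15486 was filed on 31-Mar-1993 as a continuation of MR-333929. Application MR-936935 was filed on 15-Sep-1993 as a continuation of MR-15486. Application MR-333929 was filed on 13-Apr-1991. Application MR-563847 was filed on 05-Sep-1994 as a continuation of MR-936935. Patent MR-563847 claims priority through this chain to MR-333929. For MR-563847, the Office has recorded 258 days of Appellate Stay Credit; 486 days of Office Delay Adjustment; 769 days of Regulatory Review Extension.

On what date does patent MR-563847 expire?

Earliest priority filing: 13 April 1991.
Base term: 13 April 1991 + 17 years → 13 April 2008.
Appellate Stay Credit: +258 days → 27 December 2008.
Office Delay Adjustment: +486 days → 27 April 2010.
Regulatory Review Extension: +769 days → 4 June 2012.

June 4, 2012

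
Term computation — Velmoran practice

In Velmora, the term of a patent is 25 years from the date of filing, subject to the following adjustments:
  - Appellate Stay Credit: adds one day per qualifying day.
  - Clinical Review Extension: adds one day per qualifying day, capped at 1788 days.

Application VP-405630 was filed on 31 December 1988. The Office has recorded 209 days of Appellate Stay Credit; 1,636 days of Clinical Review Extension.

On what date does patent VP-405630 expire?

Base term: filing date + 25 years → 31 December 2013.
Appellate Stay Credit: +209 days → 28 July 2014.
Clinical Review Extension: 1636 days (within the 1788-day cap) → +1636 days → 19 January 2019.

January 19, 2019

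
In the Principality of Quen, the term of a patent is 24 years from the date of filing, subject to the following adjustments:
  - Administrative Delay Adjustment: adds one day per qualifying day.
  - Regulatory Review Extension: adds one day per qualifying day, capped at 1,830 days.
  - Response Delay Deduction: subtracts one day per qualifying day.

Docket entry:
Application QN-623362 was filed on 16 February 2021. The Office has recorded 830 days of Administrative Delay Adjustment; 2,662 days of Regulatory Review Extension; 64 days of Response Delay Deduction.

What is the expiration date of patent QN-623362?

March 27, 2052

Base term: filing date + 24 years → 16 February 2045.
Administrative Delay Adjustment: +830 days → 27 May 2047.
Regulatory Review Extension: 2662 days claimed exceeds the 1830-day cap, so +1830 days → 30 May 2052.
Response Delay Deduction: −64 days → 27 March 2052.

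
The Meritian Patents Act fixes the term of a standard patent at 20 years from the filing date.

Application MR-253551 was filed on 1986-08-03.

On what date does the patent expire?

August 3, 2006

Filing date + 20 years → 3 August 2006.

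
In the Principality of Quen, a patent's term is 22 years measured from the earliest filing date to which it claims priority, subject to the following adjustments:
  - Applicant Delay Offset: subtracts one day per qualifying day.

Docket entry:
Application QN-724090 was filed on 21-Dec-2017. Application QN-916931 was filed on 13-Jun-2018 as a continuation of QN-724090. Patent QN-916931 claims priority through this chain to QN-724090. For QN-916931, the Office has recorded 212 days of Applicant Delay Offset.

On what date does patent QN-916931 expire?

2039-05-23

Earliest priority filing: 21 December 2017.
Base term: 21 December 2017 + 22 years → 21 December 2039.
Applicant Delay Offset: −212 days → 23 May 2039.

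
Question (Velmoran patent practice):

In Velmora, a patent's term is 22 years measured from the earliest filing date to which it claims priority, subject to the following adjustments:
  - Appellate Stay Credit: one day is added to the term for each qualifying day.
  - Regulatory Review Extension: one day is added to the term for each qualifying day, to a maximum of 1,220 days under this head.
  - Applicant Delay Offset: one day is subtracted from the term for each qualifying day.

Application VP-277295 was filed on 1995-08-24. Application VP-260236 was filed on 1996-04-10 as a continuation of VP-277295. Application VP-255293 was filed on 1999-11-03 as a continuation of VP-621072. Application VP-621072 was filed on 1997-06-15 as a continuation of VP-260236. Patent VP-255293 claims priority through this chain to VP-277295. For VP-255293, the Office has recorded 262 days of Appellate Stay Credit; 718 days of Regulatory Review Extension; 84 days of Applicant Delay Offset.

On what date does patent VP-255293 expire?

Earliest priority filing: 24 August 1995.
Base term: 24 August 1995 + 22 years → 24 August 2017.
Appellate Stay Credit: +262 days → 13 May 2018.
Regulatory Review Extension: 718 days (within the 1220-day cap) → +718 days → 30 April 2020.
Applicant Delay Offset: −84 days → 6 February 2020.

2020-02-06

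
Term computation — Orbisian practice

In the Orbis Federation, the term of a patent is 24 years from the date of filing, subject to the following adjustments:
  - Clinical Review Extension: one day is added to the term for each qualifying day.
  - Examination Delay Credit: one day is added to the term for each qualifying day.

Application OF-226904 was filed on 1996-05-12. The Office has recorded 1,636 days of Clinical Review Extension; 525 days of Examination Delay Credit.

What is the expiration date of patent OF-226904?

April 12, 2026

Base term: filing date + 24 years → 12 May 2020.
Clinical Review Extension: +1636 days → 3 November 2024.
Examination Delay Credit: +525 days → 12 April 2026.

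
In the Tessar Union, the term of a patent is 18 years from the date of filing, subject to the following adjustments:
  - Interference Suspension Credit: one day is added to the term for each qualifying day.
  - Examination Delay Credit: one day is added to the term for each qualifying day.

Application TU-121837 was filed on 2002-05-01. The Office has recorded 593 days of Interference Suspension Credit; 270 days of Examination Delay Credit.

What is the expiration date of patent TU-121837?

September 11, 2022

Base term: filing date + 18 years → 1 May 2020.
Interference Suspension Credit: +593 days → 15 December 2021.
Examination Delay Credit: +270 days → 11 September 2022.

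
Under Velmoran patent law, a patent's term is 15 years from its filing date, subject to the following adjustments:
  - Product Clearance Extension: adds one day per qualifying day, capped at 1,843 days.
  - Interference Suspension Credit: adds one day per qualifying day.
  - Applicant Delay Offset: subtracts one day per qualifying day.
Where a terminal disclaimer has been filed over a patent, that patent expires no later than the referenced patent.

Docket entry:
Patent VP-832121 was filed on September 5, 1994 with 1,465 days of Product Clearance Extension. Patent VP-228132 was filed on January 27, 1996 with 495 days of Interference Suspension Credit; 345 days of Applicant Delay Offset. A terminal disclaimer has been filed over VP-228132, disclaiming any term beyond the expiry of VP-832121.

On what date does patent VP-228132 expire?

2011-06-26

Natural term of VP-228132:
  Base: filing + 15 years → 27 January 2011.
  Interference Suspension Credit: +495 days → 5 June 2012.
  Applicant Delay Offset: −345 days → 26 June 2011.
Expiry of referenced patent VP-832121:
  Base: filing + 15 years → 5 September 2009.
  Product Clearance Extension: 1465 days (within the 1843-day cap) → +1465 days → 9 September 2013.
Terminal disclaimer: VP-228132 expires on the earlier of 26 June 2011 and 9 September 2013.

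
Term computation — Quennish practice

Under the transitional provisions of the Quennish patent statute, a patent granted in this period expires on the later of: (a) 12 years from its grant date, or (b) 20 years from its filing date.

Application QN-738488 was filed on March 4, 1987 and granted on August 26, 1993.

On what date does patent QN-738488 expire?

(a) grant + 12 years → 26 August 2005.
(b) filing + 20 years → 4 March 2007.
Later of the two: 4 March 2007.

March 4, 2007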